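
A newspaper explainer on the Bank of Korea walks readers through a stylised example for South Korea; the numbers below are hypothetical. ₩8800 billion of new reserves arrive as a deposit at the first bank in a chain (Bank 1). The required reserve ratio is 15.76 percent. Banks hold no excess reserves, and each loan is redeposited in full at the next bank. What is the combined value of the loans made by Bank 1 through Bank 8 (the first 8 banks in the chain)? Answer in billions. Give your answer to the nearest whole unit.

₩35109 billion

Bank i lends (1 − rr)^i of the original deposit: Bank 1 lends 8800·0.8424 = 7413.1200, Bank 2 lends 8800·0.8424² ≈ 6244.8123, and so on.
Summing a geometric series: total = 8800·[0.8424·(1 − 0.8424^8) / (1 − 0.8424)] ≈ 35108.9028 billion.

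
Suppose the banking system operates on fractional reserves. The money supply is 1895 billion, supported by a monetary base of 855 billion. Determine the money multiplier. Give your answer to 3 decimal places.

The money multiplier is m = M / MB = 1895 / 855 ≈ 2.21637.

2.216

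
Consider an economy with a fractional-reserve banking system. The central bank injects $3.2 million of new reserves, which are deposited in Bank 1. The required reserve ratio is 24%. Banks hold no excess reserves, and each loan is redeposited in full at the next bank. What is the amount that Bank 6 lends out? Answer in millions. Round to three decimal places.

$0.617 million

Each bank lends a fraction (1 − rr) = 0.7600 of the deposit it receives, so Bank 6 receives 3.2·0.7600^5 and lends 3.2·0.7600^6 ≈ 0.6166 million.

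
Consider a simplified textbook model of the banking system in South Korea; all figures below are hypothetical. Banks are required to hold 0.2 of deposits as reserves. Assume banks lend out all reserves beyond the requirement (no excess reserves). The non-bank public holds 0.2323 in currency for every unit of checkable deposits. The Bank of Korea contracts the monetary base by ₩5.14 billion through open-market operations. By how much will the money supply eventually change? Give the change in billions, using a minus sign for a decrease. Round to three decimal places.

The money multiplier is m = (1 + c) / (rr + c) = (1 + 0.2323) / (0.2 + 0.2323) ≈ 2.85057.
The sale removes 5.14 billion of base, so ΔM = m × ΔMB = 2.85057 × (−5.14) ≈ -14.6519 billion.

-14.652 billion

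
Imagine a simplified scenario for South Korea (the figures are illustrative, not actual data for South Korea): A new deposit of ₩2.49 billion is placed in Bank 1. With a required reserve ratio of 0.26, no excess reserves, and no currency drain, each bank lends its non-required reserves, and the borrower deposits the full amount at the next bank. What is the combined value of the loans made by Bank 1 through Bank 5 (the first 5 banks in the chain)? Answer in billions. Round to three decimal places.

Bank i lends (1 − rr)^i of the original deposit: Bank 1 lends 2.49·0.7400 = 1.8426, Bank 2 lends 2.49·0.7400² ≈ 1.3635, and so on.
Summing a geometric series: total = 2.49·[0.7400·(1 − 0.7400^5) / (1 − 0.7400)] ≈ 5.5143 billion.

₩5.514 billion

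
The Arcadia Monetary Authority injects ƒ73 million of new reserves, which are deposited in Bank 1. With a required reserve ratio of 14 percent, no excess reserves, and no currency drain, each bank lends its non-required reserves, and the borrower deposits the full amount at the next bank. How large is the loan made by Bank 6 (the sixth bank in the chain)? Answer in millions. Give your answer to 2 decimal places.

ƒ29.53 million

Each bank lends a fraction (1 − rr) = 0.8600 of the deposit it receives, so Bank 6 receives 73·0.8600^5 and lends 73·0.8600^6 ≈ 29.5334 million.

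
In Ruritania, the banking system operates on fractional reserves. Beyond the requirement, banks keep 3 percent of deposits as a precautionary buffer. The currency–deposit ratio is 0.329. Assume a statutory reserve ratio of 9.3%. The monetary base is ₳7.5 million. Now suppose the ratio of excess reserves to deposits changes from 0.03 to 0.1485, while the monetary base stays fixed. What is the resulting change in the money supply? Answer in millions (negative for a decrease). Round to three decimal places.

-4.580 million

Initially m₁ = (1 + 0.329) / (0.093 + 0.03 + 0.329) ≈ 2.94027, so M₁ = 2.94027 × 7.5 ≈ 22.052 million.
After the change m₂ = (1 + 0.329) / (0.093 + 0.1485 + 0.329) ≈ 2.32954, so M₂ = 2.32954 × 7.5 ≈ 17.4716 million.
ΔM = M₂ − M₁ = 17.4716 − 22.052 = -4.5804 million.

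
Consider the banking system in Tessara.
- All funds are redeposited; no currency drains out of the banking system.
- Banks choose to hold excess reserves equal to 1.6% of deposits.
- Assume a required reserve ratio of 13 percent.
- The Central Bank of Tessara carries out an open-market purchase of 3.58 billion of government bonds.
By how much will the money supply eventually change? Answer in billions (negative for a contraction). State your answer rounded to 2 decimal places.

The money multiplier is m = 1 / (rr + e) = 1 / (0.13 + 0.016) ≈ 6.8493.
The purchase adds 3.58 billion of base, so ΔM = m × ΔMB = 6.8493 × (+3.58) ≈ 24.5205 billion.

24.52 billion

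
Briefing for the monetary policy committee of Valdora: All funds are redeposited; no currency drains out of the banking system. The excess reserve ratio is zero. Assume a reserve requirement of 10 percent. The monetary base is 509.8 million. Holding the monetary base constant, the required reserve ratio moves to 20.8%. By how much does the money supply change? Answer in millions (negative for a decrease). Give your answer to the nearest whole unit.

Initially m₁ = 1 / (0.1) = 10, so M₁ = 10 × 509.8 = 5098 million.
After the change m₂ = 1 / (0.208) ≈ 4.8077, so M₂ = 4.8077 × 509.8 ≈ 2450.9655 million.
ΔM = M₂ − M₁ = 2450.9655 − 5098 = -2647.0345 million.

-2647 million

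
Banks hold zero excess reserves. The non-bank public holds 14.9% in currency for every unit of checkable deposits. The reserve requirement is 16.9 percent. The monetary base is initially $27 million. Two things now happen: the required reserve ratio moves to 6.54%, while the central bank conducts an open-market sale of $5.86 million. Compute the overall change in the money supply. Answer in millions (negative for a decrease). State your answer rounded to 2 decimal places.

Before: m₁ = (1 + 0.149) / (0.169 + 0.149) ≈ 3.61321, MB₁ = 27, so M₁ = 3.61321 × 27 ≈ 97.5567 million.
After: m₂ = (1 + 0.149) / (0.0654 + 0.149) ≈ 5.35914, MB₂ = 27 − 5.86 = 21.14, so M₂ = 5.35914 × 21.14 ≈ 113.2922 million.
ΔM = M₂ − M₁ = 113.2922 − 97.5567 = 15.7355 million.

$15.74 million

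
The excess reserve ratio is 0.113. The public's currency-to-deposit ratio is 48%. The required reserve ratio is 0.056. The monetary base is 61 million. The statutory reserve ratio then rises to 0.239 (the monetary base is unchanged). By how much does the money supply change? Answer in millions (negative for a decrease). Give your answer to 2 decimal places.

Initially m₁ = (1 + 0.48) / (0.056 + 0.113 + 0.48) ≈ 2.28043, so M₁ = 2.28043 × 61 ≈ 139.1062 million.
After the change m₂ = (1 + 0.48) / (0.239 + 0.113 + 0.48) ≈ 1.77885, so M₂ = 1.77885 × 61 ≈ 108.5099 million.
ΔM = M₂ − M₁ = 108.5099 − 139.1062 = -30.5963 million.

-30.60 million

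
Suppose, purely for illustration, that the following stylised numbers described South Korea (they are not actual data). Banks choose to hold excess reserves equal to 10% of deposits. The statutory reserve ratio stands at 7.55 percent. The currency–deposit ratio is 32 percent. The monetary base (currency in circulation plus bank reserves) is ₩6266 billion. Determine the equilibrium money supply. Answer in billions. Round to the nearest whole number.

The money multiplier is m = (1 + c) / (rr + e + c) = (1 + 0.32) / (0.0755 + 0.1 + 0.32) ≈ 2.66398.
So M = m × MB = 2.66398 × 6266 ≈ 16692.4987 billion.

₩16692 billion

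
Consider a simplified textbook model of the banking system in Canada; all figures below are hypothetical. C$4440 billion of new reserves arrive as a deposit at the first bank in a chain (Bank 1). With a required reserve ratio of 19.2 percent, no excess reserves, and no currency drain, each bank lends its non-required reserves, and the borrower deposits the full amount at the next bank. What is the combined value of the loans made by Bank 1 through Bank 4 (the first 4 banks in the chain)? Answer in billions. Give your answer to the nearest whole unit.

Bank i lends (1 − rr)^i of the original deposit: Bank 1 lends 4440·0.8080 = 3587.5200, Bank 2 lends 4440·0.8080² ≈ 2898.7162, and so on.
Summing a geometric series: total = 4440·[0.8080·(1 − 0.8080^4) / (1 − 0.8080)] ≈ 10720.8662 billion.

C$10721 billion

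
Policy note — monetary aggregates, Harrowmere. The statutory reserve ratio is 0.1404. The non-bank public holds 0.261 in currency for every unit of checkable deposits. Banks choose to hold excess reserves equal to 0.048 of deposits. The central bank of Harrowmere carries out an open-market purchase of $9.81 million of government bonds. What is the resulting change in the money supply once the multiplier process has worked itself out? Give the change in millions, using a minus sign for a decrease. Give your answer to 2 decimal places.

$27.53 million

The money multiplier is m = (1 + c) / (rr + e + c) = (1 + 0.261) / (0.1404 + 0.048 + 0.261) ≈ 2.8060.
The purchase adds 9.81 million of base, so ΔM = m × ΔMB = 2.8060 × (+9.81) ≈ 27.5269 million.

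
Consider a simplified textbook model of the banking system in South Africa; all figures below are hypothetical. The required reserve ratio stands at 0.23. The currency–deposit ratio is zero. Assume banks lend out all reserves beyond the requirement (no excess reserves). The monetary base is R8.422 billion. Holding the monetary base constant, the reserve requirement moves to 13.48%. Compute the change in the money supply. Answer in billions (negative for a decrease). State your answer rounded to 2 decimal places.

Initially m₁ = 1 / (0.23) ≈ 4.3478, so M₁ = 4.3478 × 8.422 ≈ 36.6172 billion.
After the change m₂ = 1 / (0.1348) ≈ 7.4184, so M₂ = 7.4184 × 8.422 ≈ 62.4778 billion.
ΔM = M₂ − M₁ = 62.4778 − 36.6172 = 25.8606 billion.

R25.86 billion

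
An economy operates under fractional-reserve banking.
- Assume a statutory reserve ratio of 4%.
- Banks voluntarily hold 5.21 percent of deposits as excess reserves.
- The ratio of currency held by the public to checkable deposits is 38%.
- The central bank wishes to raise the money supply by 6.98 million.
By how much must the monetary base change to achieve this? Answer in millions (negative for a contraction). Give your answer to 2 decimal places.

2.39 million

The money multiplier is m = (1 + c) / (rr + e + c) = (1 + 0.38) / (0.04 + 0.0521 + 0.38) ≈ 2.9231.
ΔMB = ΔM / m = (+6.98) / 2.9231 ≈ 2.3879 million.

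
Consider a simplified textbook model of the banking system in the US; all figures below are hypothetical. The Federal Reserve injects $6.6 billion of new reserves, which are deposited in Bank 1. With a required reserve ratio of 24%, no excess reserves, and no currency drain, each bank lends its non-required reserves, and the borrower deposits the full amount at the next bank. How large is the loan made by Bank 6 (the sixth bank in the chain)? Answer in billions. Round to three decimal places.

$1.272 billion

Each bank lends a fraction (1 − rr) = 0.7600 of the deposit it receives, so Bank 6 receives 6.6·0.7600^5 and lends 6.6·0.7600^6 ≈ 1.2718 billion.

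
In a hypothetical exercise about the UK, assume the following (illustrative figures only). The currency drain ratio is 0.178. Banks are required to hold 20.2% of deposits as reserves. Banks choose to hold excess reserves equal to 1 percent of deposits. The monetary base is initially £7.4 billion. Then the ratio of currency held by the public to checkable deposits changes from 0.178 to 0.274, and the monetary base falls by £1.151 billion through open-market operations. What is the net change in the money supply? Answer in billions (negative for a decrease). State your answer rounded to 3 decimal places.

-5.971 billion

Before: m₁ = (1 + 0.178) / (0.202 + 0.01 + 0.178) ≈ 3.02051, MB₁ = 7.4, so M₁ = 3.02051 × 7.4 ≈ 22.3518 billion.
After: m₂ = (1 + 0.274) / (0.202 + 0.01 + 0.274) ≈ 2.62140, MB₂ = 7.4 − 1.151 = 6.249, so M₂ = 2.62140 × 6.249 ≈ 16.3811 billion.
ΔM = M₂ − M₁ = 16.3811 − 22.3518 = -5.9707 billion.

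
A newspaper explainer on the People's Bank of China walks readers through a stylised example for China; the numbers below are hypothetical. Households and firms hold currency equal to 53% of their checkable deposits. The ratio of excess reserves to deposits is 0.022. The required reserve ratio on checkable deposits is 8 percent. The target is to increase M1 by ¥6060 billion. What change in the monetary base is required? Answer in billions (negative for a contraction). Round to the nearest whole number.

¥2503 billion

The money multiplier is m = (1 + c) / (rr + e + c) = (1 + 0.53) / (0.08 + 0.022 + 0.53) ≈ 2.42089.
ΔMB = ΔM / m = (+6060) / 2.42089 ≈ 2503.2116 billion.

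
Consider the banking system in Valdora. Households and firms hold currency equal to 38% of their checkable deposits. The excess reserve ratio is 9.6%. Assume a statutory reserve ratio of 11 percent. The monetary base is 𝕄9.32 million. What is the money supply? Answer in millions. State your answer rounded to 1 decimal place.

The money multiplier is m = (1 + c) / (rr + e + c) = (1 + 0.38) / (0.11 + 0.096 + 0.38) ≈ 2.3549.
So M = m × MB = 2.3549 × 9.32 ≈ 21.9477 million.

𝕄21.9 million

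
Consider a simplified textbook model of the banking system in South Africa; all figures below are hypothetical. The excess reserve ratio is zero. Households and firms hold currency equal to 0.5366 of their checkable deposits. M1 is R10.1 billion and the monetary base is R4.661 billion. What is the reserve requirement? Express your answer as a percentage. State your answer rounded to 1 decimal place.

17.3%

Using m = M/MB = 10.1/4.661 ≈ 2.166917. Since m = (1 + c)/(c + rr + e), the denominator satisfies c + rr + e = (1 + c)/m = (1 + 0.5366) / 2.166917 ≈ 0.709118.
With c = 0.5366 and e = 0, the reserve requirement is 0.709118 − 0.5366 − 0 = 0.172518.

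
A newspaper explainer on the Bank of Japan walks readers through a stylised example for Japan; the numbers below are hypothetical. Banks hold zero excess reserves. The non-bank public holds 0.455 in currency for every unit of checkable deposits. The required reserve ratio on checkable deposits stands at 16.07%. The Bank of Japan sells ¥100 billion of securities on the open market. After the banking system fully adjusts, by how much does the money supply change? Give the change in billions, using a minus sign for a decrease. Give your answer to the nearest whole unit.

-236 billion

The money multiplier is m = (1 + c) / (rr + c) = (1 + 0.455) / (0.1607 + 0.455) ≈ 2.3632.
The sale removes 100 billion of base, so ΔM = m × ΔMB = 2.3632 × (−100) = -236.32 billion.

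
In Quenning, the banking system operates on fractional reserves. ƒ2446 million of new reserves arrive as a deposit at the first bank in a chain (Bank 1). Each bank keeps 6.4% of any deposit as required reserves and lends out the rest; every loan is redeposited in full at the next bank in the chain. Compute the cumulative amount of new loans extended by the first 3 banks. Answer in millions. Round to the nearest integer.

ƒ6438 million

Bank i lends (1 − rr)^i of the original deposit: Bank 1 lends 2446·0.9360 = 2289.4560, Bank 2 lends 2446·0.9360² ≈ 2142.9308, and so on.
Summing a geometric series: total = 2446·[0.9360·(1 − 0.9360^3) / (1 − 0.9360)] ≈ 6438.1701 million.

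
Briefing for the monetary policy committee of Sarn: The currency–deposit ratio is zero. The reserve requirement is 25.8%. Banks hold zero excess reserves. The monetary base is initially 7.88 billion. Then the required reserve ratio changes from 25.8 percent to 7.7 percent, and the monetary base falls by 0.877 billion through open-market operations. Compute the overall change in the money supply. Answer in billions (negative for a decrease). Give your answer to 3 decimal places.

60.405 billion

Before: m₁ = 1 / (0.258) ≈ 3.87597, MB₁ = 7.88, so M₁ = 3.87597 × 7.88 ≈ 30.5426 billion.
After: m₂ = 1 / (0.077) ≈ 12.98701, MB₂ = 7.88 − 0.877 = 7.003, so M₂ = 12.98701 × 7.003 ≈ 90.948 billion.
ΔM = M₂ − M₁ = 90.948 − 30.5426 = 60.4054 billion.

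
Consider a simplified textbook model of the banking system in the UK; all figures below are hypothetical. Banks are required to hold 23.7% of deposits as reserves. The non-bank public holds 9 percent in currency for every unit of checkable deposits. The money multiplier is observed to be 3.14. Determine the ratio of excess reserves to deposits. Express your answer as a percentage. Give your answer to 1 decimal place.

Using m = 3.14. Since m = (1 + c)/(c + rr + e), the denominator satisfies c + rr + e = (1 + c)/m = (1 + 0.09) / 3.14 ≈ 0.347134.
With c = 0.09 and rr = 0.237, the ratio of excess reserves to deposits is 0.347134 − 0.09 − 0.237 = 0.020134.

2.0%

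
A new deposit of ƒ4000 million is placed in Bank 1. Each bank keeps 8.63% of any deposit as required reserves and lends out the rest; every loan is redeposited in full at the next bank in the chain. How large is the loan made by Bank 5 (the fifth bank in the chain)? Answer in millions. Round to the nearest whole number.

ƒ2547 million

Each bank lends a fraction (1 − rr) = 0.9137 of the deposit it receives, so Bank 5 receives 4000·0.9137^4 and lends 4000·0.9137^5 ≈ 2547.2884 million.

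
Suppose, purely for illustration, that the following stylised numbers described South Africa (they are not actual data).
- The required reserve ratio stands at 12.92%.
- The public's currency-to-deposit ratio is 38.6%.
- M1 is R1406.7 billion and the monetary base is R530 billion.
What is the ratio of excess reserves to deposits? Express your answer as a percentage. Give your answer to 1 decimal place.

Using m = M/MB = 1406.7/530 ≈ 2.654151. Since m = (1 + c)/(c + rr + e), the denominator satisfies c + rr + e = (1 + c)/m = (1 + 0.386) / 2.654151 ≈ 0.522201.
With c = 0.386 and rr = 0.1292, the ratio of excess reserves to deposits is 0.522201 − 0.386 − 0.1292 = 0.007001.

0.7%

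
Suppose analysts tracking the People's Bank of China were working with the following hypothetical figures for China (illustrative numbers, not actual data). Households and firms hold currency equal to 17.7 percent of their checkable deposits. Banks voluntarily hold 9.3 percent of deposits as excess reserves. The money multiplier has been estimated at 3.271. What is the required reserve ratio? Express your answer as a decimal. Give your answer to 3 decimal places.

0.090

Using m = 3.271. Since m = (1 + c)/(c + rr + e), the denominator satisfies c + rr + e = (1 + c)/m = (1 + 0.177) / 3.271 ≈ 0.359829.
With c = 0.177 and e = 0.093, the required reserve ratio is 0.359829 − 0.177 − 0.093 = 0.089829.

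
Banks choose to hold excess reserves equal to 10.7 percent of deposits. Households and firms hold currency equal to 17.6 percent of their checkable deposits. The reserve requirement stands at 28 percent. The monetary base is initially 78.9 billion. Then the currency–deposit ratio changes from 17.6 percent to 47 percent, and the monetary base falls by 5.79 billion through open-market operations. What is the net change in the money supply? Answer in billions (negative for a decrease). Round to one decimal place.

Before: m₁ = (1 + 0.176) / (0.28 + 0.107 + 0.176) ≈ 2.0888, MB₁ = 78.9, so M₁ = 2.0888 × 78.9 ≈ 164.8063 billion.
After: m₂ = (1 + 0.47) / (0.28 + 0.107 + 0.47) ≈ 1.7153, MB₂ = 78.9 − 5.79 = 73.11, so M₂ = 1.7153 × 73.11 ≈ 125.4056 billion.
ΔM = M₂ − M₁ = 125.4056 − 164.8063 = -39.4007 billion.

-39.4 billion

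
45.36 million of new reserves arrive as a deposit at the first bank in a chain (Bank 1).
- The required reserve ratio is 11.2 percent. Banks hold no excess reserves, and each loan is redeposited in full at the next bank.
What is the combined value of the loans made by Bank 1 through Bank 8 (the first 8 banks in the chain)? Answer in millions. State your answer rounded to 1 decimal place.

220.6 million

Bank i lends (1 − rr)^i of the original deposit: Bank 1 lends 45.36·0.8880 ≈ 40.2797, Bank 2 lends 45.36·0.8880² ≈ 35.7684, and so on.
Summing a geometric series: total = 45.36·[0.8880·(1 − 0.8880^8) / (1 − 0.8880)] ≈ 220.5898 million.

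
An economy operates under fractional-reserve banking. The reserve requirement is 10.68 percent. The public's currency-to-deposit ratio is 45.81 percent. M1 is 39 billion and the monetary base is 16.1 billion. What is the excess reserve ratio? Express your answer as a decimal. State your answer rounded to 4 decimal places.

0.0370

Using m = M/MB = 39/16.1 ≈ 2.422360. Since m = (1 + c)/(c + rr + e), the denominator satisfies c + rr + e = (1 + c)/m = (1 + 0.4581) / 2.422360 ≈ 0.601934.
With c = 0.4581 and rr = 0.1068, the excess reserve ratio is 0.601934 − 0.4581 − 0.1068 = 0.037034.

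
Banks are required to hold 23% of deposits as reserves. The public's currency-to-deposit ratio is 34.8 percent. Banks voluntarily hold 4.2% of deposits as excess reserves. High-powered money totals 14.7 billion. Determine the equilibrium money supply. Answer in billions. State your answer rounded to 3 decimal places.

The money multiplier is m = (1 + c) / (rr + e + c) = (1 + 0.348) / (0.23 + 0.042 + 0.348) ≈ 2.174194.
So M = m × MB = 2.174194 × 14.7 ≈ 31.9607 billion.

31.961 billion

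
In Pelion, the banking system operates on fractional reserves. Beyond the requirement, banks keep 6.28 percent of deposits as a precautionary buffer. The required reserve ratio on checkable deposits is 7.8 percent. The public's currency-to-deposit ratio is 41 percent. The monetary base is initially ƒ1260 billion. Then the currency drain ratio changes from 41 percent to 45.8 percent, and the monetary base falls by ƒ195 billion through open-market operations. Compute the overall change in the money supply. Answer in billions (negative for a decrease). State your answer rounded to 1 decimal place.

-632.4 billion

Before: m₁ = (1 + 0.41) / (0.078 + 0.0628 + 0.41) ≈ 2.559913, MB₁ = 1260, so M₁ = 2.559913 × 1260 ≈ 3225.4904 billion.
After: m₂ = (1 + 0.458) / (0.078 + 0.0628 + 0.458) ≈ 2.434870, MB₂ = 1260 − 195 = 1065, so M₂ = 2.434870 × 1065 ≈ 2593.1366 billion.
ΔM = M₂ − M₁ = 2593.1366 − 3225.4904 = -632.3538 billion.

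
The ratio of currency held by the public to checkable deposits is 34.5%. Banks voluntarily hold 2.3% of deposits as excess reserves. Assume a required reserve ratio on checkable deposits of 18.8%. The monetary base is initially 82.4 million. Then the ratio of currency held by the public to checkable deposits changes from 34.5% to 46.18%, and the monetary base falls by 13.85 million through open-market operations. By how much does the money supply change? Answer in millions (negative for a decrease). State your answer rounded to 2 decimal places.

Before: m₁ = (1 + 0.345) / (0.188 + 0.023 + 0.345) ≈ 2.41906, MB₁ = 82.4, so M₁ = 2.41906 × 82.4 ≈ 199.3305 million.
After: m₂ = (1 + 0.4618) / (0.188 + 0.023 + 0.4618) ≈ 2.17271, MB₂ = 82.4 − 13.85 = 68.55, so M₂ = 2.17271 × 68.55 ≈ 148.9393 million.
ΔM = M₂ − M₁ = 148.9393 − 199.3305 = -50.3912 million.

-50.39 million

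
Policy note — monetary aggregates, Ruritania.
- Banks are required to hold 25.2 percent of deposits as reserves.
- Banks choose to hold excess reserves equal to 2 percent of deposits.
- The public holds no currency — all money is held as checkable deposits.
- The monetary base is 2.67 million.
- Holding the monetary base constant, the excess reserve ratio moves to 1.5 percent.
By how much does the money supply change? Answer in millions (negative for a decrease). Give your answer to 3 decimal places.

0.184 million

Initially m₁ = 1 / (0.252 + 0.02) ≈ 3.67647, so M₁ = 3.67647 × 2.67 ≈ 9.8162 million.
After the change m₂ = 1 / (0.252 + 0.015) ≈ 3.74532, so M₂ = 3.74532 × 2.67 ≈ 10 million.
ΔM = M₂ − M₁ = 10 − 9.8162 = 0.1838 million.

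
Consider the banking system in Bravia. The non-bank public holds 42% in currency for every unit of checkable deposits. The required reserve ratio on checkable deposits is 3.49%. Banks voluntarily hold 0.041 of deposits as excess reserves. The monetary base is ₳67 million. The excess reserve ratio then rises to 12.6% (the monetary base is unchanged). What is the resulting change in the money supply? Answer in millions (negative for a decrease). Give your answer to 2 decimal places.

-28.07 million

Initially m₁ = (1 + 0.42) / (0.0349 + 0.041 + 0.42) ≈ 2.86348, so M₁ = 2.86348 × 67 ≈ 191.8532 million.
After the change m₂ = (1 + 0.42) / (0.0349 + 0.126 + 0.42) ≈ 2.44448, so M₂ = 2.44448 × 67 ≈ 163.7802 million.
ΔM = M₂ − M₁ = 163.7802 − 191.8532 = -28.073 million.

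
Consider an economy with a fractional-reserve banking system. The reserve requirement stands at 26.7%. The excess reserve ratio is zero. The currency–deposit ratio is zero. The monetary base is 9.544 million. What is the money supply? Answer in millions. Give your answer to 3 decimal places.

With no currency drain or excess reserves, the money multiplier is m = 1/rr = 1/0.267 ≈ 3.74532.
Money supply M = m × MB = 3.74532 × 9.544 ≈ 35.7453 million.

35.745 million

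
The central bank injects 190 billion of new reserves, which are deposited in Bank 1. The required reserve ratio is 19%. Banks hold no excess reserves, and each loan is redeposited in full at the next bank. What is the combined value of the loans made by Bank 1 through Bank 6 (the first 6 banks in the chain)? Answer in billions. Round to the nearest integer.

Bank i lends (1 − rr)^i of the original deposit: Bank 1 lends 190·0.8100 = 153.9000, Bank 2 lends 190·0.8100² = 124.6590, and so on.
Summing a geometric series: total = 190·[0.8100·(1 − 0.8100^6) / (1 − 0.8100)] ≈ 581.2321 billion.

581 billion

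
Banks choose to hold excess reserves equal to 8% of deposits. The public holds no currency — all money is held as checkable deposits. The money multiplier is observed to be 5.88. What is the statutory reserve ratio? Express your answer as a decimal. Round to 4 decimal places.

Using m = 5.88. Since m = (1 + c)/(c + rr + e), the denominator satisfies c + rr + e = (1 + c)/m = (1 + 0) / 5.88 ≈ 0.170068.
With c = 0 and e = 0.08, the statutory reserve ratio is 0.170068 − 0 − 0.08 = 0.090068.

0.0901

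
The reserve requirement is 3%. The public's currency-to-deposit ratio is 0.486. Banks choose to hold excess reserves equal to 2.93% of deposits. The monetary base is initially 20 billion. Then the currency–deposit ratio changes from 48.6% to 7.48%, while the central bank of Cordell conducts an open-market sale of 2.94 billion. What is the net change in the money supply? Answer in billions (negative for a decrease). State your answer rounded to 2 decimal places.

82.23 billion

Before: m₁ = (1 + 0.486) / (0.03 + 0.0293 + 0.486) ≈ 2.72511, MB₁ = 20, so M₁ = 2.72511 × 20 = 54.5022 billion.
After: m₂ = (1 + 0.0748) / (0.03 + 0.0293 + 0.0748) ≈ 8.01491, MB₂ = 20 − 2.94 = 17.06, so M₂ = 8.01491 × 17.06 ≈ 136.7344 billion.
ΔM = M₂ − M₁ = 136.7344 − 54.5022 = 82.2322 billion.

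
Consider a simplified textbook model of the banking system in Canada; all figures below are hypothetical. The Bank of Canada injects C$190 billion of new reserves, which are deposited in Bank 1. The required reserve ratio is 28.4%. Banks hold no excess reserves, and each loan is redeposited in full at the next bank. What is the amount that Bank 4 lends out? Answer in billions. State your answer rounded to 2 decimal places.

Each bank lends a fraction (1 − rr) = 0.7160 of the deposit it receives, so Bank 4 receives 190·0.7160^3 and lends 190·0.7160^4 ≈ 49.9351 billion.

C$49.94 billion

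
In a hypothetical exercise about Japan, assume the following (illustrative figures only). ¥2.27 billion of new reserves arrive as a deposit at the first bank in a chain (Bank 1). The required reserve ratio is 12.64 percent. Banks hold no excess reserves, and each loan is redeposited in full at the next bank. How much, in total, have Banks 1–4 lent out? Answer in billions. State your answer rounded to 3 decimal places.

¥6.551 billion

Bank i lends (1 − rr)^i of the original deposit: Bank 1 lends 2.27·0.8736 ≈ 1.9831, Bank 2 lends 2.27·0.8736² ≈ 1.7324, and so on.
Summing a geometric series: total = 2.27·[0.8736·(1 − 0.8736^4) / (1 − 0.8736)] ≈ 6.5511 billion.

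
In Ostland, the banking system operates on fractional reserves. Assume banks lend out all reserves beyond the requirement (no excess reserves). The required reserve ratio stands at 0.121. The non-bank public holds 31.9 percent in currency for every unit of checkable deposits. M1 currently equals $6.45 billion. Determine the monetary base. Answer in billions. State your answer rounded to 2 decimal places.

The money multiplier is m = (1 + c) / (rr + c) = (1 + 0.319) / (0.121 + 0.319) ≈ 2.9977.
MB = M / m = 6.45 / 2.9977 ≈ 2.1516 billion.

$2.15 billion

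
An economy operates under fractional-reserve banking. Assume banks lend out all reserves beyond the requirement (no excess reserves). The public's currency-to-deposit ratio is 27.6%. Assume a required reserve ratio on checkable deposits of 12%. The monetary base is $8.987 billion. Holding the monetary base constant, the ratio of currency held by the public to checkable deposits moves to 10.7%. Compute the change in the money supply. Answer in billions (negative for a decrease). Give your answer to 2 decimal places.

$14.87 billion

Initially m₁ = (1 + 0.276) / (0.12 + 0.276) ≈ 3.2222, so M₁ = 3.2222 × 8.987 ≈ 28.9579 billion.
After the change m₂ = (1 + 0.107) / (0.12 + 0.107) ≈ 4.8767, so M₂ = 4.8767 × 8.987 ≈ 43.8269 billion.
ΔM = M₂ − M₁ = 43.8269 − 28.9579 = 14.869 billion.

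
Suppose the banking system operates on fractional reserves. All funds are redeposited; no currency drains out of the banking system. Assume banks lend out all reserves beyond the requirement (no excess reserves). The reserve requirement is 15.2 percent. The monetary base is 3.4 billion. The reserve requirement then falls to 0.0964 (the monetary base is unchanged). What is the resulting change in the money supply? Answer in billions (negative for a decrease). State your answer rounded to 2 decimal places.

12.90 billion

Initially m₁ = 1 / (0.152) ≈ 6.5789, so M₁ = 6.5789 × 3.4 ≈ 22.3683 billion.
After the change m₂ = 1 / (0.0964) ≈ 10.3734, so M₂ = 10.3734 × 3.4 ≈ 35.2696 billion.
ΔM = M₂ − M₁ = 35.2696 − 22.3683 = 12.9013 billion.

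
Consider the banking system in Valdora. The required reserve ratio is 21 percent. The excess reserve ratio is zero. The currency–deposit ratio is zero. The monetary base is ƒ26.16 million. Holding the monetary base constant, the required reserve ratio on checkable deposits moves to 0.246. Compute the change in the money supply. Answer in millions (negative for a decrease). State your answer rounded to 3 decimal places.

-18.230 million

Initially m₁ = 1 / (0.21) ≈ 4.761905, so M₁ = 4.761905 × 26.16 ≈ 124.5714 million.
After the change m₂ = 1 / (0.246) ≈ 4.065041, so M₂ = 4.065041 × 26.16 ≈ 106.3415 million.
ΔM = M₂ − M₁ = 106.3415 − 124.5714 = -18.2299 million.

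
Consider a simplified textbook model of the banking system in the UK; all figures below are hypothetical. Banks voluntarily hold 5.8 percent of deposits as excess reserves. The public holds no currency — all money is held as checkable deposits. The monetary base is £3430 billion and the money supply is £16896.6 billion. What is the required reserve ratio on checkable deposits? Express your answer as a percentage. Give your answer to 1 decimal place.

14.5%

Using m = M/MB = 16896.6/3430 ≈ 4.926122. Since m = (1 + c)/(c + rr + e), the denominator satisfies c + rr + e = (1 + c)/m = (1 + 0) / 4.926122 ≈ 0.202999.
With c = 0 and e = 0.058, the required reserve ratio on checkable deposits is 0.202999 − 0 − 0.058 = 0.144999.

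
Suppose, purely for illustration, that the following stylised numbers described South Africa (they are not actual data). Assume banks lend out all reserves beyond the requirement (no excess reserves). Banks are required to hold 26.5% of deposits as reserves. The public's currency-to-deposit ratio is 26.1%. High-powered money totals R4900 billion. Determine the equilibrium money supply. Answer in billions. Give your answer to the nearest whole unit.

The money multiplier is m = (1 + c) / (rr + c) = (1 + 0.261) / (0.265 + 0.261) ≈ 2.39734.
So M = m × MB = 2.39734 × 4900 = 11746.966 billion.

R11747 billion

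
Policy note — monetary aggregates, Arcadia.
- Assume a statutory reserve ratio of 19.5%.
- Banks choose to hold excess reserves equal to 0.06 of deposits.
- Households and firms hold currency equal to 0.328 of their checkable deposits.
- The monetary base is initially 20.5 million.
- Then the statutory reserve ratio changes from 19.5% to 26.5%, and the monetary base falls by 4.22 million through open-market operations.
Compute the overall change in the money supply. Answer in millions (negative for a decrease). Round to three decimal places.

Before: m₁ = (1 + 0.328) / (0.195 + 0.06 + 0.328) ≈ 2.277873, MB₁ = 20.5, so M₁ = 2.277873 × 20.5 ≈ 46.6964 million.
After: m₂ = (1 + 0.328) / (0.265 + 0.06 + 0.328) ≈ 2.033691, MB₂ = 20.5 − 4.22 = 16.28, so M₂ = 2.033691 × 16.28 ≈ 33.1085 million.
ΔM = M₂ − M₁ = 33.1085 − 46.6964 = -13.5879 million.

-13.588 million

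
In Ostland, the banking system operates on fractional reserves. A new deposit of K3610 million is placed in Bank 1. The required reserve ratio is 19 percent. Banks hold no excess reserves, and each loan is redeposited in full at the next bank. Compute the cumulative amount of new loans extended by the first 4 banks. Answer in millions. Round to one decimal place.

Bank i lends (1 − rr)^i of the original deposit: Bank 1 lends 3610·0.8100 = 2924.1000, Bank 2 lends 3610·0.8100² = 2368.5210, and so on.
Summing a geometric series: total = 3610·[0.8100·(1 − 0.8100^4) / (1 − 0.8100)] ≈ 8765.1096 million.

K8765.1 million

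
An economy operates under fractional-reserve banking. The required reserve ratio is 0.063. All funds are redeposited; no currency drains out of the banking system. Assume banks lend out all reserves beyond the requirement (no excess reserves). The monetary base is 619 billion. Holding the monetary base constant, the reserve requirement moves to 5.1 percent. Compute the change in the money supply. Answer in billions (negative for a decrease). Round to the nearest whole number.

2312 billion

Initially m₁ = 1 / (0.063) ≈ 15.8730, so M₁ = 15.8730 × 619 = 9825.387 billion.
After the change m₂ = 1 / (0.051) ≈ 19.6078, so M₂ = 19.6078 × 619 = 12137.2282 billion.
ΔM = M₂ − M₁ = 12137.2282 − 9825.387 = 2311.8412 billion.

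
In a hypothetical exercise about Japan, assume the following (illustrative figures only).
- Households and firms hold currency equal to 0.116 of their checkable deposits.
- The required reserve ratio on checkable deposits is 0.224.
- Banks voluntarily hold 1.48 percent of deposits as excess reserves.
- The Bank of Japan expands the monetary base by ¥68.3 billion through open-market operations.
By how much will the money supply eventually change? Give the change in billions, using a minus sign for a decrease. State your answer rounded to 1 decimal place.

¥214.8 billion

The money multiplier is m = (1 + c) / (rr + e + c) = (1 + 0.116) / (0.224 + 0.0148 + 0.116) ≈ 3.1454.
The purchase adds 68.3 billion of base, so ΔM = m × ΔMB = 3.1454 × (+68.3) ≈ 214.8308 billion.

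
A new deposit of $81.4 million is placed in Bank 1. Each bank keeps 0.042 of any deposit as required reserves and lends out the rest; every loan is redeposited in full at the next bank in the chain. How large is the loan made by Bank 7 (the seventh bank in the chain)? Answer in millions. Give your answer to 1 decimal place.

Each bank lends a fraction (1 − rr) = 0.9580 of the deposit it receives, so Bank 7 receives 81.4·0.9580^6 and lends 81.4·0.9580^7 ≈ 60.2813 million.

$60.3 million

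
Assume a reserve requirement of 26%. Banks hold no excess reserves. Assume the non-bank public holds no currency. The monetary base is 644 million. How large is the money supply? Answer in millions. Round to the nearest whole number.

2477 million

With no currency drain or excess reserves, the money multiplier is m = 1/rr = 1/0.26 ≈ 3.8462.
Money supply M = m × MB = 3.8462 × 644 = 2476.9528 million.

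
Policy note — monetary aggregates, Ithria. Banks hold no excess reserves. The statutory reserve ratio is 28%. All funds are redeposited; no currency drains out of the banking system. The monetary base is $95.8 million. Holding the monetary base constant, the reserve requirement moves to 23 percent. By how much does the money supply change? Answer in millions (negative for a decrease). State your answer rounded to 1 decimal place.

Initially m₁ = 1 / (0.28) ≈ 3.5714, so M₁ = 3.5714 × 95.8 ≈ 342.1401 million.
After the change m₂ = 1 / (0.23) ≈ 4.3478, so M₂ = 4.3478 × 95.8 ≈ 416.5192 million.
ΔM = M₂ − M₁ = 416.5192 − 342.1401 = 74.3791 million.

$74.4 million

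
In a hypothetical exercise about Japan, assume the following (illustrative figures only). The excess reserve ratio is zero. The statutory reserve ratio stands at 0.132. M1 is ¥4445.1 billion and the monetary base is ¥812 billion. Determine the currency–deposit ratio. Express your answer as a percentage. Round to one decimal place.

6.2%

Using m = M/MB = 4445.1/812 ≈ 5.474261. From m = (1 + c)/(c + rr + e), rearranging gives 1 + c = m·(c + rr + e), so c·(1 − m) = m·(rr + e) − 1.
Hence c = [m·(rr + e) − 1]/(1 − m) = [5.474261 × (0.132 + 0) − 1] / (1 − 5.474261) ≈ 0.061999.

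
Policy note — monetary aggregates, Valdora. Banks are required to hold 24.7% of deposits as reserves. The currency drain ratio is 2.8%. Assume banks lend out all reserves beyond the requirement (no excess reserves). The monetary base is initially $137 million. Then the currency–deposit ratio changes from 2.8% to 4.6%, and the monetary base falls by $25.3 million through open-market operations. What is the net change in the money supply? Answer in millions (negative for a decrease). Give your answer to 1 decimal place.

Before: m₁ = (1 + 0.028) / (0.247 + 0.028) ≈ 3.73818, MB₁ = 137, so M₁ = 3.73818 × 137 ≈ 512.1307 million.
After: m₂ = (1 + 0.046) / (0.247 + 0.046) ≈ 3.56997, MB₂ = 137 − 25.3 = 111.7, so M₂ = 3.56997 × 111.7 ≈ 398.7656 million.
ΔM = M₂ − M₁ = 398.7656 − 512.1307 = -113.3651 million.

-113.4 million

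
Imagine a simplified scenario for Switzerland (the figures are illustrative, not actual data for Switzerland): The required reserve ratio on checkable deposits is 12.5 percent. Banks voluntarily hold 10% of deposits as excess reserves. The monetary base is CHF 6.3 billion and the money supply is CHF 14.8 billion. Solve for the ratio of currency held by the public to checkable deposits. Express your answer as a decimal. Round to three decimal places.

Using m = M/MB = 14.8/6.3 ≈ 2.349206. From m = (1 + c)/(c + rr + e), rearranging gives 1 + c = m·(c + rr + e), so c·(1 − m) = m·(rr + e) − 1.
Hence c = [m·(rr + e) − 1]/(1 − m) = [2.349206 × (0.125 + 0.1) − 1] / (1 − 2.349206) ≈ 0.349412.

0.349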